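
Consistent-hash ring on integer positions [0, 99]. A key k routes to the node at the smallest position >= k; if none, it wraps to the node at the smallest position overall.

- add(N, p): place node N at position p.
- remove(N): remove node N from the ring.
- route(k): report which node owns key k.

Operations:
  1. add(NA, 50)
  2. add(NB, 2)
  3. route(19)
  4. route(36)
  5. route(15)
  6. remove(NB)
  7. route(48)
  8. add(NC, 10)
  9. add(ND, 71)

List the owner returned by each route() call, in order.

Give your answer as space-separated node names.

Op 1: add NA@50 -> ring=[50:NA]
Op 2: add NB@2 -> ring=[2:NB,50:NA]
Op 3: route key 19: smallest pos >= 19 is 50 -> NA
Op 4: route key 36: smallest pos >= 36 is 50 -> NA
Op 5: route key 15: smallest pos >= 15 is 50 -> NA
Op 6: remove NB -> ring=[50:NA]
Op 7: route key 48: smallest pos >= 48 is 50 -> NA
Op 8: add NC@10 -> ring=[10:NC,50:NA]
Op 9: add ND@71 -> ring=[10:NC,50:NA,71:ND]

Answer: NA NA NA NA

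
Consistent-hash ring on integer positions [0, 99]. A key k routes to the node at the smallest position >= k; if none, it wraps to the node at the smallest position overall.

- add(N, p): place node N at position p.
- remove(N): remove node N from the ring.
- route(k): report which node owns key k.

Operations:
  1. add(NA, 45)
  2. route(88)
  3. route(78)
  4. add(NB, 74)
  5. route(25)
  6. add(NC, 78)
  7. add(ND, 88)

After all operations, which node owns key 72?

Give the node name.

Op 1: add NA@45 -> ring=[45:NA]
Op 2: route key 88: none >= 88, wrap to smallest pos 45 -> NA
Op 3: route key 78: none >= 78, wrap to smallest pos 45 -> NA
Op 4: add NB@74 -> ring=[45:NA,74:NB]
Op 5: route key 25: smallest pos >= 25 is 45 -> NA
Op 6: add NC@78 -> ring=[45:NA,74:NB,78:NC]
Op 7: add ND@88 -> ring=[45:NA,74:NB,78:NC,88:ND]
Final route key 72: smallest pos >= 72 is 74 -> NB

Answer: NB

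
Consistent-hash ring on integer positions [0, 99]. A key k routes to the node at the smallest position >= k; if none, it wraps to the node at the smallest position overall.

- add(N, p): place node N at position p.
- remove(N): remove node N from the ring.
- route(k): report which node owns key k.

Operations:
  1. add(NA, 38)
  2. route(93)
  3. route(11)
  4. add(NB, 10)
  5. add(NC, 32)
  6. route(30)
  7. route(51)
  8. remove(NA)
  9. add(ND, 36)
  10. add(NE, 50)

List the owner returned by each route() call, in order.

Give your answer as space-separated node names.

Answer: NA NA NC NB

Derivation:
Op 1: add NA@38 -> ring=[38:NA]
Op 2: route key 93: none >= 93, wrap to smallest pos 38 -> NA
Op 3: route key 11: smallest pos >= 11 is 38 -> NA
Op 4: add NB@10 -> ring=[10:NB,38:NA]
Op 5: add NC@32 -> ring=[10:NB,32:NC,38:NA]
Op 6: route key 30: smallest pos >= 30 is 32 -> NC
Op 7: route key 51: none >= 51, wrap to smallest pos 10 -> NB
Op 8: remove NA -> ring=[10:NB,32:NC]
Op 9: add ND@36 -> ring=[10:NB,32:NC,36:ND]
Op 10: add NE@50 -> ring=[10:NB,32:NC,36:ND,50:NE]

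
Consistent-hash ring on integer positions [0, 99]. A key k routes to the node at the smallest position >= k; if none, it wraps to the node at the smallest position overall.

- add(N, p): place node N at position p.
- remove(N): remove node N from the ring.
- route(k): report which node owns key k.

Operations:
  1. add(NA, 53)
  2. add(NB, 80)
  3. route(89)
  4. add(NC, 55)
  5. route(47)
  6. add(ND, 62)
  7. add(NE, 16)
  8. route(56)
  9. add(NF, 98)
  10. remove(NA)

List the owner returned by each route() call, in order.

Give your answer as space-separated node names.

Op 1: add NA@53 -> ring=[53:NA]
Op 2: add NB@80 -> ring=[53:NA,80:NB]
Op 3: route key 89: none >= 89, wrap to smallest pos 53 -> NA
Op 4: add NC@55 -> ring=[53:NA,55:NC,80:NB]
Op 5: route key 47: smallest pos >= 47 is 53 -> NA
Op 6: add ND@62 -> ring=[53:NA,55:NC,62:ND,80:NB]
Op 7: add NE@16 -> ring=[16:NE,53:NA,55:NC,62:ND,80:NB]
Op 8: route key 56: smallest pos >= 56 is 62 -> ND
Op 9: add NF@98 -> ring=[16:NE,53:NA,55:NC,62:ND,80:NB,98:NF]
Op 10: remove NA -> ring=[16:NE,55:NC,62:ND,80:NB,98:NF]

Answer: NA NA ND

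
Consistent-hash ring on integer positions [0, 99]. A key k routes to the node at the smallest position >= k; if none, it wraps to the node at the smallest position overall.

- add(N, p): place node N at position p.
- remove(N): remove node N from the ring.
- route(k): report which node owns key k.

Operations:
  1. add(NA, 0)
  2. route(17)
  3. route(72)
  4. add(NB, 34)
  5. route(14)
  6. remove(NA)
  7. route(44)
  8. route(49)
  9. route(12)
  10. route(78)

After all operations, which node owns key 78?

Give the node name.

Answer: NB

Derivation:
Op 1: add NA@0 -> ring=[0:NA]
Op 2: route key 17: none >= 17, wrap to smallest pos 0 -> NA
Op 3: route key 72: none >= 72, wrap to smallest pos 0 -> NA
Op 4: add NB@34 -> ring=[0:NA,34:NB]
Op 5: route key 14: smallest pos >= 14 is 34 -> NB
Op 6: remove NA -> ring=[34:NB]
Op 7: route key 44: none >= 44, wrap to smallest pos 34 -> NB
Op 8: route key 49: none >= 49, wrap to smallest pos 34 -> NB
Op 9: route key 12: smallest pos >= 12 is 34 -> NB
Op 10: route key 78: none >= 78, wrap to smallest pos 34 -> NB
Final route key 78: none >= 78, wrap to smallest pos 34 -> NB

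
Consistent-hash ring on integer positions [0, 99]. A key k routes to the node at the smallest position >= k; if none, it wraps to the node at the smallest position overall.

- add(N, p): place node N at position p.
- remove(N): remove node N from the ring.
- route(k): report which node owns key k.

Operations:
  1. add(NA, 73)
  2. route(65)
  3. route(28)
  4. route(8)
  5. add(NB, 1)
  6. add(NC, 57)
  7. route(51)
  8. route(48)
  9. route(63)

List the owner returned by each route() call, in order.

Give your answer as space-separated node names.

Op 1: add NA@73 -> ring=[73:NA]
Op 2: route key 65: smallest pos >= 65 is 73 -> NA
Op 3: route key 28: smallest pos >= 28 is 73 -> NA
Op 4: route key 8: smallest pos >= 8 is 73 -> NA
Op 5: add NB@1 -> ring=[1:NB,73:NA]
Op 6: add NC@57 -> ring=[1:NB,57:NC,73:NA]
Op 7: route key 51: smallest pos >= 51 is 57 -> NC
Op 8: route key 48: smallest pos >= 48 is 57 -> NC
Op 9: route key 63: smallest pos >= 63 is 73 -> NA

Answer: NA NA NA NC NC NA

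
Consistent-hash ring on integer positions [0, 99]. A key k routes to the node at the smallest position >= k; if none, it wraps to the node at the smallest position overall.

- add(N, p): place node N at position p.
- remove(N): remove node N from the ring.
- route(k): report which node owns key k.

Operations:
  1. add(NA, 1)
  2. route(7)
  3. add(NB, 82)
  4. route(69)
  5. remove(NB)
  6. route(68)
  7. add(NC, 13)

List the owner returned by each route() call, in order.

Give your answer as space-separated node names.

Op 1: add NA@1 -> ring=[1:NA]
Op 2: route key 7: none >= 7, wrap to smallest pos 1 -> NA
Op 3: add NB@82 -> ring=[1:NA,82:NB]
Op 4: route key 69: smallest pos >= 69 is 82 -> NB
Op 5: remove NB -> ring=[1:NA]
Op 6: route key 68: none >= 68, wrap to smallest pos 1 -> NA
Op 7: add NC@13 -> ring=[1:NA,13:NC]

Answer: NA NB NA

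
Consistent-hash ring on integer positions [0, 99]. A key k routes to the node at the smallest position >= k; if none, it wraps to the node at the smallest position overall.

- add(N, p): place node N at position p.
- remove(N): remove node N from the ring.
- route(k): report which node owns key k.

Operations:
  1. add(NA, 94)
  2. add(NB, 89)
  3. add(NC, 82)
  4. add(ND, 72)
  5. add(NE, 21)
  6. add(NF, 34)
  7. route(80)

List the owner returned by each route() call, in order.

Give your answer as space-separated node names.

Op 1: add NA@94 -> ring=[94:NA]
Op 2: add NB@89 -> ring=[89:NB,94:NA]
Op 3: add NC@82 -> ring=[82:NC,89:NB,94:NA]
Op 4: add ND@72 -> ring=[72:ND,82:NC,89:NB,94:NA]
Op 5: add NE@21 -> ring=[21:NE,72:ND,82:NC,89:NB,94:NA]
Op 6: add NF@34 -> ring=[21:NE,34:NF,72:ND,82:NC,89:NB,94:NA]
Op 7: route key 80: smallest pos >= 80 is 82 -> NC

Answer: NC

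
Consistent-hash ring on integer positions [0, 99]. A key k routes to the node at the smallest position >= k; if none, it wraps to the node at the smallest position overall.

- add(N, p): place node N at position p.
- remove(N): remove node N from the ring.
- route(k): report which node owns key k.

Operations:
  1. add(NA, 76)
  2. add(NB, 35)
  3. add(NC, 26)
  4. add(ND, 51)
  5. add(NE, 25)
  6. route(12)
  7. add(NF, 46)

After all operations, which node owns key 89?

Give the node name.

Op 1: add NA@76 -> ring=[76:NA]
Op 2: add NB@35 -> ring=[35:NB,76:NA]
Op 3: add NC@26 -> ring=[26:NC,35:NB,76:NA]
Op 4: add ND@51 -> ring=[26:NC,35:NB,51:ND,76:NA]
Op 5: add NE@25 -> ring=[25:NE,26:NC,35:NB,51:ND,76:NA]
Op 6: route key 12: smallest pos >= 12 is 25 -> NE
Op 7: add NF@46 -> ring=[25:NE,26:NC,35:NB,46:NF,51:ND,76:NA]
Final route key 89: none >= 89, wrap to smallest pos 25 -> NE

Answer: NE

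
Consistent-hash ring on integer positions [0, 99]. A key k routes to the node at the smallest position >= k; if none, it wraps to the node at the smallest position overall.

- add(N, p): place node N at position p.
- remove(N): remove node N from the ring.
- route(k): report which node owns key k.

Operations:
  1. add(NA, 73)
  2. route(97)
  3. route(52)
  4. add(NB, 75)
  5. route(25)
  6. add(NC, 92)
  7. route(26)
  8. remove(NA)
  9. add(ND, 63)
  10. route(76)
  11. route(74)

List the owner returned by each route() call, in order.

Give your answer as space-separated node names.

Answer: NA NA NA NA NC NB

Derivation:
Op 1: add NA@73 -> ring=[73:NA]
Op 2: route key 97: none >= 97, wrap to smallest pos 73 -> NA
Op 3: route key 52: smallest pos >= 52 is 73 -> NA
Op 4: add NB@75 -> ring=[73:NA,75:NB]
Op 5: route key 25: smallest pos >= 25 is 73 -> NA
Op 6: add NC@92 -> ring=[73:NA,75:NB,92:NC]
Op 7: route key 26: smallest pos >= 26 is 73 -> NA
Op 8: remove NA -> ring=[75:NB,92:NC]
Op 9: add ND@63 -> ring=[63:ND,75:NB,92:NC]
Op 10: route key 76: smallest pos >= 76 is 92 -> NC
Op 11: route key 74: smallest pos >= 74 is 75 -> NB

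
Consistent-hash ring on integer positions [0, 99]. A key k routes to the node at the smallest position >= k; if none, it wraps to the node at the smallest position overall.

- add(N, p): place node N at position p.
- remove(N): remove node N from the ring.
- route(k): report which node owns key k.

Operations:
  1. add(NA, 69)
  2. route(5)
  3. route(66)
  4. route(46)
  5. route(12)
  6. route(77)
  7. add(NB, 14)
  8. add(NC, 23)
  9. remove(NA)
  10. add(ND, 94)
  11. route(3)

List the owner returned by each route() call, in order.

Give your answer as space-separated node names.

Answer: NA NA NA NA NA NB

Derivation:
Op 1: add NA@69 -> ring=[69:NA]
Op 2: route key 5: smallest pos >= 5 is 69 -> NA
Op 3: route key 66: smallest pos >= 66 is 69 -> NA
Op 4: route key 46: smallest pos >= 46 is 69 -> NA
Op 5: route key 12: smallest pos >= 12 is 69 -> NA
Op 6: route key 77: none >= 77, wrap to smallest pos 69 -> NA
Op 7: add NB@14 -> ring=[14:NB,69:NA]
Op 8: add NC@23 -> ring=[14:NB,23:NC,69:NA]
Op 9: remove NA -> ring=[14:NB,23:NC]
Op 10: add ND@94 -> ring=[14:NB,23:NC,94:ND]
Op 11: route key 3: smallest pos >= 3 is 14 -> NB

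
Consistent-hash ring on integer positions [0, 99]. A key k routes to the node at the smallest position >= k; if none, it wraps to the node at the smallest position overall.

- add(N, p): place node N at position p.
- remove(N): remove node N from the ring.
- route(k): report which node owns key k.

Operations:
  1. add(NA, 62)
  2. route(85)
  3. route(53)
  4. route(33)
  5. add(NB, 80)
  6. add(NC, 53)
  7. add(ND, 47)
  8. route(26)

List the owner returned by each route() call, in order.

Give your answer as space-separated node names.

Answer: NA NA NA ND

Derivation:
Op 1: add NA@62 -> ring=[62:NA]
Op 2: route key 85: none >= 85, wrap to smallest pos 62 -> NA
Op 3: route key 53: smallest pos >= 53 is 62 -> NA
Op 4: route key 33: smallest pos >= 33 is 62 -> NA
Op 5: add NB@80 -> ring=[62:NA,80:NB]
Op 6: add NC@53 -> ring=[53:NC,62:NA,80:NB]
Op 7: add ND@47 -> ring=[47:ND,53:NC,62:NA,80:NB]
Op 8: route key 26: smallest pos >= 26 is 47 -> ND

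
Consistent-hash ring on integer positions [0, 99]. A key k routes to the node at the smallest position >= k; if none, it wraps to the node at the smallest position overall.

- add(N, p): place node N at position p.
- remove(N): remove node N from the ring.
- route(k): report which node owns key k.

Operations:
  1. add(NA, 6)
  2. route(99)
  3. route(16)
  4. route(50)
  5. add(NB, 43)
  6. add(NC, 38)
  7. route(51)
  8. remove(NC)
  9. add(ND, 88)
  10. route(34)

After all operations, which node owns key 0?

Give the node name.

Op 1: add NA@6 -> ring=[6:NA]
Op 2: route key 99: none >= 99, wrap to smallest pos 6 -> NA
Op 3: route key 16: none >= 16, wrap to smallest pos 6 -> NA
Op 4: route key 50: none >= 50, wrap to smallest pos 6 -> NA
Op 5: add NB@43 -> ring=[6:NA,43:NB]
Op 6: add NC@38 -> ring=[6:NA,38:NC,43:NB]
Op 7: route key 51: none >= 51, wrap to smallest pos 6 -> NA
Op 8: remove NC -> ring=[6:NA,43:NB]
Op 9: add ND@88 -> ring=[6:NA,43:NB,88:ND]
Op 10: route key 34: smallest pos >= 34 is 43 -> NB
Final route key 0: smallest pos >= 0 is 6 -> NA

Answer: NA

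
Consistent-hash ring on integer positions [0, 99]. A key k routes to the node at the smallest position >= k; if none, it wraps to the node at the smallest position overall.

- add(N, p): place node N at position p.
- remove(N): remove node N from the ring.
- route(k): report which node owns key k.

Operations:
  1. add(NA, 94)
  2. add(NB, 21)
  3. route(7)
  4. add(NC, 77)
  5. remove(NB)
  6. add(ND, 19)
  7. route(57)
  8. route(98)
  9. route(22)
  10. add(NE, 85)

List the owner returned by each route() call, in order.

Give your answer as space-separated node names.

Op 1: add NA@94 -> ring=[94:NA]
Op 2: add NB@21 -> ring=[21:NB,94:NA]
Op 3: route key 7: smallest pos >= 7 is 21 -> NB
Op 4: add NC@77 -> ring=[21:NB,77:NC,94:NA]
Op 5: remove NB -> ring=[77:NC,94:NA]
Op 6: add ND@19 -> ring=[19:ND,77:NC,94:NA]
Op 7: route key 57: smallest pos >= 57 is 77 -> NC
Op 8: route key 98: none >= 98, wrap to smallest pos 19 -> ND
Op 9: route key 22: smallest pos >= 22 is 77 -> NC
Op 10: add NE@85 -> ring=[19:ND,77:NC,85:NE,94:NA]

Answer: NB NC ND NC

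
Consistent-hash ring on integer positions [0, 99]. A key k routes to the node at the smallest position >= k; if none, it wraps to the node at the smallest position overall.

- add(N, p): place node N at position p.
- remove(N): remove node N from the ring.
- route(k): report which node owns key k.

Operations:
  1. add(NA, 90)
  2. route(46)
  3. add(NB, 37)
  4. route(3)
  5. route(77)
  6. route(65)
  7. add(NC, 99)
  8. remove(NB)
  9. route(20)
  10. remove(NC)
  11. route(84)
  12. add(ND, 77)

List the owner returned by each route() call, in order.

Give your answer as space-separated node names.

Op 1: add NA@90 -> ring=[90:NA]
Op 2: route key 46: smallest pos >= 46 is 90 -> NA
Op 3: add NB@37 -> ring=[37:NB,90:NA]
Op 4: route key 3: smallest pos >= 3 is 37 -> NB
Op 5: route key 77: smallest pos >= 77 is 90 -> NA
Op 6: route key 65: smallest pos >= 65 is 90 -> NA
Op 7: add NC@99 -> ring=[37:NB,90:NA,99:NC]
Op 8: remove NB -> ring=[90:NA,99:NC]
Op 9: route key 20: smallest pos >= 20 is 90 -> NA
Op 10: remove NC -> ring=[90:NA]
Op 11: route key 84: smallest pos >= 84 is 90 -> NA
Op 12: add ND@77 -> ring=[77:ND,90:NA]

Answer: NA NB NA NA NA NA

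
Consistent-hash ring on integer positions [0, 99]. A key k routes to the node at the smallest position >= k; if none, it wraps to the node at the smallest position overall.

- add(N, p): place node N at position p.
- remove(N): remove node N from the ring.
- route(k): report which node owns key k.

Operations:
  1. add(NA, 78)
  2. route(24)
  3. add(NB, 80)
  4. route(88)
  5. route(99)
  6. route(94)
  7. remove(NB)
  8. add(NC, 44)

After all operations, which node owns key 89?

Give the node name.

Op 1: add NA@78 -> ring=[78:NA]
Op 2: route key 24: smallest pos >= 24 is 78 -> NA
Op 3: add NB@80 -> ring=[78:NA,80:NB]
Op 4: route key 88: none >= 88, wrap to smallest pos 78 -> NA
Op 5: route key 99: none >= 99, wrap to smallest pos 78 -> NA
Op 6: route key 94: none >= 94, wrap to smallest pos 78 -> NA
Op 7: remove NB -> ring=[78:NA]
Op 8: add NC@44 -> ring=[44:NC,78:NA]
Final route key 89: none >= 89, wrap to smallest pos 44 -> NC

Answer: NC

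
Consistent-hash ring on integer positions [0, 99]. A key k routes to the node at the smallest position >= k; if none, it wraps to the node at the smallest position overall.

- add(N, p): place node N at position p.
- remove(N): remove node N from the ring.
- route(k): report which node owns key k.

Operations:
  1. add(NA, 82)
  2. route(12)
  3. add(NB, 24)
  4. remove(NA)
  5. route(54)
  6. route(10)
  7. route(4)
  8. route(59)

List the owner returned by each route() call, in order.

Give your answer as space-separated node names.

Op 1: add NA@82 -> ring=[82:NA]
Op 2: route key 12: smallest pos >= 12 is 82 -> NA
Op 3: add NB@24 -> ring=[24:NB,82:NA]
Op 4: remove NA -> ring=[24:NB]
Op 5: route key 54: none >= 54, wrap to smallest pos 24 -> NB
Op 6: route key 10: smallest pos >= 10 is 24 -> NB
Op 7: route key 4: smallest pos >= 4 is 24 -> NB
Op 8: route key 59: none >= 59, wrap to smallest pos 24 -> NB

Answer: NA NB NB NB NB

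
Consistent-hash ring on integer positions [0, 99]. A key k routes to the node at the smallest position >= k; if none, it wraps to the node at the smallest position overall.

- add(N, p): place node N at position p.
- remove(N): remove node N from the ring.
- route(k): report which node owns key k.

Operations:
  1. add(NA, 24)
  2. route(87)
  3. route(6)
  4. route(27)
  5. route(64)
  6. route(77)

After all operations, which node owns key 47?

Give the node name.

Op 1: add NA@24 -> ring=[24:NA]
Op 2: route key 87: none >= 87, wrap to smallest pos 24 -> NA
Op 3: route key 6: smallest pos >= 6 is 24 -> NA
Op 4: route key 27: none >= 27, wrap to smallest pos 24 -> NA
Op 5: route key 64: none >= 64, wrap to smallest pos 24 -> NA
Op 6: route key 77: none >= 77, wrap to smallest pos 24 -> NA
Final route key 47: none >= 47, wrap to smallest pos 24 -> NA

Answer: NA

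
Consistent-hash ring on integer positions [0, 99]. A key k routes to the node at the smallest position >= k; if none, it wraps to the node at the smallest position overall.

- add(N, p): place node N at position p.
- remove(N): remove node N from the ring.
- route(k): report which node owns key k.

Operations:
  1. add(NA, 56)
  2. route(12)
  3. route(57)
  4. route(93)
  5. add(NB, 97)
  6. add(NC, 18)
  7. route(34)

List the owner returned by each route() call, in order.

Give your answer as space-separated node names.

Answer: NA NA NA NA

Derivation:
Op 1: add NA@56 -> ring=[56:NA]
Op 2: route key 12: smallest pos >= 12 is 56 -> NA
Op 3: route key 57: none >= 57, wrap to smallest pos 56 -> NA
Op 4: route key 93: none >= 93, wrap to smallest pos 56 -> NA
Op 5: add NB@97 -> ring=[56:NA,97:NB]
Op 6: add NC@18 -> ring=[18:NC,56:NA,97:NB]
Op 7: route key 34: smallest pos >= 34 is 56 -> NA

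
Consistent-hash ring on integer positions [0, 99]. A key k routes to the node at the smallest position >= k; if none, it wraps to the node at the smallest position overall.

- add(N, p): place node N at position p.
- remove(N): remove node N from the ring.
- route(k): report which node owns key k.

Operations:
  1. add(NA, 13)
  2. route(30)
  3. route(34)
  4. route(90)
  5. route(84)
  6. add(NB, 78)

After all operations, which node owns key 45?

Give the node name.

Answer: NB

Derivation:
Op 1: add NA@13 -> ring=[13:NA]
Op 2: route key 30: none >= 30, wrap to smallest pos 13 -> NA
Op 3: route key 34: none >= 34, wrap to smallest pos 13 -> NA
Op 4: route key 90: none >= 90, wrap to smallest pos 13 -> NA
Op 5: route key 84: none >= 84, wrap to smallest pos 13 -> NA
Op 6: add NB@78 -> ring=[13:NA,78:NB]
Final route key 45: smallest pos >= 45 is 78 -> NB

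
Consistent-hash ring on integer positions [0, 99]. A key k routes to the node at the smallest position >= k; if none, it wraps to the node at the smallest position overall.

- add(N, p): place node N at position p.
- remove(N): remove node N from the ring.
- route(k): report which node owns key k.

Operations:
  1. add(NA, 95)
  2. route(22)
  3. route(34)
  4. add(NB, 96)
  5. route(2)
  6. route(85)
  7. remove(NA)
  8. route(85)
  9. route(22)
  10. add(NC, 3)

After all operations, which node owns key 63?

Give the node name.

Op 1: add NA@95 -> ring=[95:NA]
Op 2: route key 22: smallest pos >= 22 is 95 -> NA
Op 3: route key 34: smallest pos >= 34 is 95 -> NA
Op 4: add NB@96 -> ring=[95:NA,96:NB]
Op 5: route key 2: smallest pos >= 2 is 95 -> NA
Op 6: route key 85: smallest pos >= 85 is 95 -> NA
Op 7: remove NA -> ring=[96:NB]
Op 8: route key 85: smallest pos >= 85 is 96 -> NB
Op 9: route key 22: smallest pos >= 22 is 96 -> NB
Op 10: add NC@3 -> ring=[3:NC,96:NB]
Final route key 63: smallest pos >= 63 is 96 -> NB

Answer: NB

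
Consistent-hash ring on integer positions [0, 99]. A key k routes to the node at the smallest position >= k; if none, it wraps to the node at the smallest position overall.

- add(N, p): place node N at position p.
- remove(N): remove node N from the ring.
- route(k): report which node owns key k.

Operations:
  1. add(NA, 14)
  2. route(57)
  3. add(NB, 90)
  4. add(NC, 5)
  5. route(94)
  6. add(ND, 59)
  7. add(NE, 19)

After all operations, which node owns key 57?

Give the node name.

Answer: ND

Derivation:
Op 1: add NA@14 -> ring=[14:NA]
Op 2: route key 57: none >= 57, wrap to smallest pos 14 -> NA
Op 3: add NB@90 -> ring=[14:NA,90:NB]
Op 4: add NC@5 -> ring=[5:NC,14:NA,90:NB]
Op 5: route key 94: none >= 94, wrap to smallest pos 5 -> NC
Op 6: add ND@59 -> ring=[5:NC,14:NA,59:ND,90:NB]
Op 7: add NE@19 -> ring=[5:NC,14:NA,19:NE,59:ND,90:NB]
Final route key 57: smallest pos >= 57 is 59 -> ND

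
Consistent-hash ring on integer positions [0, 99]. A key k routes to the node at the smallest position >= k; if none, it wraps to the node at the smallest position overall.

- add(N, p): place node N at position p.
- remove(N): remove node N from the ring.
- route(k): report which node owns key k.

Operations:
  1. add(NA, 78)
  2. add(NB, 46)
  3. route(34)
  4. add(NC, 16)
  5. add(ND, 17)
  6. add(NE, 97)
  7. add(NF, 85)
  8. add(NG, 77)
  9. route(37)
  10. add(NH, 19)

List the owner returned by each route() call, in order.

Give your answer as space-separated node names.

Answer: NB NB

Derivation:
Op 1: add NA@78 -> ring=[78:NA]
Op 2: add NB@46 -> ring=[46:NB,78:NA]
Op 3: route key 34: smallest pos >= 34 is 46 -> NB
Op 4: add NC@16 -> ring=[16:NC,46:NB,78:NA]
Op 5: add ND@17 -> ring=[16:NC,17:ND,46:NB,78:NA]
Op 6: add NE@97 -> ring=[16:NC,17:ND,46:NB,78:NA,97:NE]
Op 7: add NF@85 -> ring=[16:NC,17:ND,46:NB,78:NA,85:NF,97:NE]
Op 8: add NG@77 -> ring=[16:NC,17:ND,46:NB,77:NG,78:NA,85:NF,97:NE]
Op 9: route key 37: smallest pos >= 37 is 46 -> NB
Op 10: add NH@19 -> ring=[16:NC,17:ND,19:NH,46:NB,77:NG,78:NA,85:NF,97:NE]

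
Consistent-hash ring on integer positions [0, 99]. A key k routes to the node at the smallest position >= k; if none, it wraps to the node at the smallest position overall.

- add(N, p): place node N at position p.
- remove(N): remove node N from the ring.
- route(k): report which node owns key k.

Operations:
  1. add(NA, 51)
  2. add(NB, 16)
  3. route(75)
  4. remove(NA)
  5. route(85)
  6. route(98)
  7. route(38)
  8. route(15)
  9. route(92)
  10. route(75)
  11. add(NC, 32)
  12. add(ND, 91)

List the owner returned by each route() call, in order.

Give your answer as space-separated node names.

Op 1: add NA@51 -> ring=[51:NA]
Op 2: add NB@16 -> ring=[16:NB,51:NA]
Op 3: route key 75: none >= 75, wrap to smallest pos 16 -> NB
Op 4: remove NA -> ring=[16:NB]
Op 5: route key 85: none >= 85, wrap to smallest pos 16 -> NB
Op 6: route key 98: none >= 98, wrap to smallest pos 16 -> NB
Op 7: route key 38: none >= 38, wrap to smallest pos 16 -> NB
Op 8: route key 15: smallest pos >= 15 is 16 -> NB
Op 9: route key 92: none >= 92, wrap to smallest pos 16 -> NB
Op 10: route key 75: none >= 75, wrap to smallest pos 16 -> NB
Op 11: add NC@32 -> ring=[16:NB,32:NC]
Op 12: add ND@91 -> ring=[16:NB,32:NC,91:ND]

Answer: NB NB NB NB NB NB NB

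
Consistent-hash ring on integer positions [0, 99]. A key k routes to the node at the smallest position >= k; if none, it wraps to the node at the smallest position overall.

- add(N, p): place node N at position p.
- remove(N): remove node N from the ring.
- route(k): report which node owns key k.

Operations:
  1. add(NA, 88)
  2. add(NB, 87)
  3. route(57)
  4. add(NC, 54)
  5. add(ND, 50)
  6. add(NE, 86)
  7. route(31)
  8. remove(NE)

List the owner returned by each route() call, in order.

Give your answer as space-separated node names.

Op 1: add NA@88 -> ring=[88:NA]
Op 2: add NB@87 -> ring=[87:NB,88:NA]
Op 3: route key 57: smallest pos >= 57 is 87 -> NB
Op 4: add NC@54 -> ring=[54:NC,87:NB,88:NA]
Op 5: add ND@50 -> ring=[50:ND,54:NC,87:NB,88:NA]
Op 6: add NE@86 -> ring=[50:ND,54:NC,86:NE,87:NB,88:NA]
Op 7: route key 31: smallest pos >= 31 is 50 -> ND
Op 8: remove NE -> ring=[50:ND,54:NC,87:NB,88:NA]

Answer: NB ND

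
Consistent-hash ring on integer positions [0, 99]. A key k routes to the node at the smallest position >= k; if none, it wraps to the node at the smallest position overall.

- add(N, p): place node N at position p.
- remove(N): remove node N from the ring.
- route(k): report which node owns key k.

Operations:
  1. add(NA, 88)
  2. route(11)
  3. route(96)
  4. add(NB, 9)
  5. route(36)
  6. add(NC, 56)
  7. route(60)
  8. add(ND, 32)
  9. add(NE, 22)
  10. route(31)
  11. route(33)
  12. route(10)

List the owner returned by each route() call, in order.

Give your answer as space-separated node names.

Op 1: add NA@88 -> ring=[88:NA]
Op 2: route key 11: smallest pos >= 11 is 88 -> NA
Op 3: route key 96: none >= 96, wrap to smallest pos 88 -> NA
Op 4: add NB@9 -> ring=[9:NB,88:NA]
Op 5: route key 36: smallest pos >= 36 is 88 -> NA
Op 6: add NC@56 -> ring=[9:NB,56:NC,88:NA]
Op 7: route key 60: smallest pos >= 60 is 88 -> NA
Op 8: add ND@32 -> ring=[9:NB,32:ND,56:NC,88:NA]
Op 9: add NE@22 -> ring=[9:NB,22:NE,32:ND,56:NC,88:NA]
Op 10: route key 31: smallest pos >= 31 is 32 -> ND
Op 11: route key 33: smallest pos >= 33 is 56 -> NC
Op 12: route key 10: smallest pos >= 10 is 22 -> NE

Answer: NA NA NA NA ND NC NE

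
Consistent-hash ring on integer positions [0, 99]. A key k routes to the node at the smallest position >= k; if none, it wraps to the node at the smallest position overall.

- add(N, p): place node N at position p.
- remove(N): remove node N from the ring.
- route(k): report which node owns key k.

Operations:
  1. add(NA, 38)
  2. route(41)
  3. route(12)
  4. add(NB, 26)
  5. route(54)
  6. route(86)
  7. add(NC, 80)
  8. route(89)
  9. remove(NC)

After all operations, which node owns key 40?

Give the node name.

Answer: NB

Derivation:
Op 1: add NA@38 -> ring=[38:NA]
Op 2: route key 41: none >= 41, wrap to smallest pos 38 -> NA
Op 3: route key 12: smallest pos >= 12 is 38 -> NA
Op 4: add NB@26 -> ring=[26:NB,38:NA]
Op 5: route key 54: none >= 54, wrap to smallest pos 26 -> NB
Op 6: route key 86: none >= 86, wrap to smallest pos 26 -> NB
Op 7: add NC@80 -> ring=[26:NB,38:NA,80:NC]
Op 8: route key 89: none >= 89, wrap to smallest pos 26 -> NB
Op 9: remove NC -> ring=[26:NB,38:NA]
Final route key 40: none >= 40, wrap to smallest pos 26 -> NB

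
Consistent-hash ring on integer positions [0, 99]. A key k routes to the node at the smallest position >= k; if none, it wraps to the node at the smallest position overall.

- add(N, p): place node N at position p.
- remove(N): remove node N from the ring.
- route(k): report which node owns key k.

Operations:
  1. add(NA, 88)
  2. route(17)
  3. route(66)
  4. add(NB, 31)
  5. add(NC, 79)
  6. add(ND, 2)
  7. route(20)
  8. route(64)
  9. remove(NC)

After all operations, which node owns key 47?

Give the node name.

Op 1: add NA@88 -> ring=[88:NA]
Op 2: route key 17: smallest pos >= 17 is 88 -> NA
Op 3: route key 66: smallest pos >= 66 is 88 -> NA
Op 4: add NB@31 -> ring=[31:NB,88:NA]
Op 5: add NC@79 -> ring=[31:NB,79:NC,88:NA]
Op 6: add ND@2 -> ring=[2:ND,31:NB,79:NC,88:NA]
Op 7: route key 20: smallest pos >= 20 is 31 -> NB
Op 8: route key 64: smallest pos >= 64 is 79 -> NC
Op 9: remove NC -> ring=[2:ND,31:NB,88:NA]
Final route key 47: smallest pos >= 47 is 88 -> NA

Answer: NA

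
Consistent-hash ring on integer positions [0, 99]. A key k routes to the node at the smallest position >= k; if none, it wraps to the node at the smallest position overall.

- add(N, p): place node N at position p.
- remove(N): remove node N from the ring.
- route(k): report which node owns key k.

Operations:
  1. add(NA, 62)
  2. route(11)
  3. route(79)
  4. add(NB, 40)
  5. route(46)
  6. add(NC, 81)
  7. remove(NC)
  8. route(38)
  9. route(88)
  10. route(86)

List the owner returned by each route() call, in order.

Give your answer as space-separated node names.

Op 1: add NA@62 -> ring=[62:NA]
Op 2: route key 11: smallest pos >= 11 is 62 -> NA
Op 3: route key 79: none >= 79, wrap to smallest pos 62 -> NA
Op 4: add NB@40 -> ring=[40:NB,62:NA]
Op 5: route key 46: smallest pos >= 46 is 62 -> NA
Op 6: add NC@81 -> ring=[40:NB,62:NA,81:NC]
Op 7: remove NC -> ring=[40:NB,62:NA]
Op 8: route key 38: smallest pos >= 38 is 40 -> NB
Op 9: route key 88: none >= 88, wrap to smallest pos 40 -> NB
Op 10: route key 86: none >= 86, wrap to smallest pos 40 -> NB

Answer: NA NA NA NB NB NB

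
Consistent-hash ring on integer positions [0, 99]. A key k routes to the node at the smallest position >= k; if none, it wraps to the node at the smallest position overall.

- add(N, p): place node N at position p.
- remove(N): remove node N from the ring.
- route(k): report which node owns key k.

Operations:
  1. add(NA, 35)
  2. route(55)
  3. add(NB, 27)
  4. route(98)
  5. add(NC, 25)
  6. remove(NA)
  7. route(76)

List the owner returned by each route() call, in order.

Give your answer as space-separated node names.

Op 1: add NA@35 -> ring=[35:NA]
Op 2: route key 55: none >= 55, wrap to smallest pos 35 -> NA
Op 3: add NB@27 -> ring=[27:NB,35:NA]
Op 4: route key 98: none >= 98, wrap to smallest pos 27 -> NB
Op 5: add NC@25 -> ring=[25:NC,27:NB,35:NA]
Op 6: remove NA -> ring=[25:NC,27:NB]
Op 7: route key 76: none >= 76, wrap to smallest pos 25 -> NC

Answer: NA NB NC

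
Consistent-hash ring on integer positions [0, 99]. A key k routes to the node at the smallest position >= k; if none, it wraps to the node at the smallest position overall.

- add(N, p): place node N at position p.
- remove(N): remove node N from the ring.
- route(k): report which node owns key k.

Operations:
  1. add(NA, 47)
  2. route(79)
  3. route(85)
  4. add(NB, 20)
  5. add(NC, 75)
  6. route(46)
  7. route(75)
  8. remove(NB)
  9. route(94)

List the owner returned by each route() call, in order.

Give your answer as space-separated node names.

Op 1: add NA@47 -> ring=[47:NA]
Op 2: route key 79: none >= 79, wrap to smallest pos 47 -> NA
Op 3: route key 85: none >= 85, wrap to smallest pos 47 -> NA
Op 4: add NB@20 -> ring=[20:NB,47:NA]
Op 5: add NC@75 -> ring=[20:NB,47:NA,75:NC]
Op 6: route key 46: smallest pos >= 46 is 47 -> NA
Op 7: route key 75: smallest pos >= 75 is 75 -> NC
Op 8: remove NB -> ring=[47:NA,75:NC]
Op 9: route key 94: none >= 94, wrap to smallest pos 47 -> NA

Answer: NA NA NA NC NA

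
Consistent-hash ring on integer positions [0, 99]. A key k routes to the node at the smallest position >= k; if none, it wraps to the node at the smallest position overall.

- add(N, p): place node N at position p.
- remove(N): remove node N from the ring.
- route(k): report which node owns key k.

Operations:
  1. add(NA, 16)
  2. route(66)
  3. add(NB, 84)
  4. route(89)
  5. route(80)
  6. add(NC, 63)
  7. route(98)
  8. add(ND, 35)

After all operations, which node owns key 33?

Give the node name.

Op 1: add NA@16 -> ring=[16:NA]
Op 2: route key 66: none >= 66, wrap to smallest pos 16 -> NA
Op 3: add NB@84 -> ring=[16:NA,84:NB]
Op 4: route key 89: none >= 89, wrap to smallest pos 16 -> NA
Op 5: route key 80: smallest pos >= 80 is 84 -> NB
Op 6: add NC@63 -> ring=[16:NA,63:NC,84:NB]
Op 7: route key 98: none >= 98, wrap to smallest pos 16 -> NA
Op 8: add ND@35 -> ring=[16:NA,35:ND,63:NC,84:NB]
Final route key 33: smallest pos >= 33 is 35 -> ND

Answer: ND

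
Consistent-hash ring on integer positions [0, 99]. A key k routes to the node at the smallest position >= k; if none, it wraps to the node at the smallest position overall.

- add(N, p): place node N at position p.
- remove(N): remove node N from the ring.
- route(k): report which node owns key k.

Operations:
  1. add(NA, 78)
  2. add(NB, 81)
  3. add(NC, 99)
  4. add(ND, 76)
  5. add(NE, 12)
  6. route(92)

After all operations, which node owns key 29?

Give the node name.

Op 1: add NA@78 -> ring=[78:NA]
Op 2: add NB@81 -> ring=[78:NA,81:NB]
Op 3: add NC@99 -> ring=[78:NA,81:NB,99:NC]
Op 4: add ND@76 -> ring=[76:ND,78:NA,81:NB,99:NC]
Op 5: add NE@12 -> ring=[12:NE,76:ND,78:NA,81:NB,99:NC]
Op 6: route key 92: smallest pos >= 92 is 99 -> NC
Final route key 29: smallest pos >= 29 is 76 -> ND

Answer: ND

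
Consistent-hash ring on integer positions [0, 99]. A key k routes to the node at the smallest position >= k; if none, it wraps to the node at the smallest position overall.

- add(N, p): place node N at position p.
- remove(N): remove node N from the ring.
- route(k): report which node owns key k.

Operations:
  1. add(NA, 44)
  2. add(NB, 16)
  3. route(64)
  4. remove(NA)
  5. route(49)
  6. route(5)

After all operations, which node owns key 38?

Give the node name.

Answer: NB

Derivation:
Op 1: add NA@44 -> ring=[44:NA]
Op 2: add NB@16 -> ring=[16:NB,44:NA]
Op 3: route key 64: none >= 64, wrap to smallest pos 16 -> NB
Op 4: remove NA -> ring=[16:NB]
Op 5: route key 49: none >= 49, wrap to smallest pos 16 -> NB
Op 6: route key 5: smallest pos >= 5 is 16 -> NB
Final route key 38: none >= 38, wrap to smallest pos 16 -> NB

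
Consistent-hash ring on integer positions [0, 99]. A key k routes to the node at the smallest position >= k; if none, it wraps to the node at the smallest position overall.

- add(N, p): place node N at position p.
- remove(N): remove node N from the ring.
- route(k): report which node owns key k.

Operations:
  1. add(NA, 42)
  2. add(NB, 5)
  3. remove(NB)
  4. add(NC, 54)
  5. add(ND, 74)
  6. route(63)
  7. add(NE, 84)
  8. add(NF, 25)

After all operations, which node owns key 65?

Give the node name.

Op 1: add NA@42 -> ring=[42:NA]
Op 2: add NB@5 -> ring=[5:NB,42:NA]
Op 3: remove NB -> ring=[42:NA]
Op 4: add NC@54 -> ring=[42:NA,54:NC]
Op 5: add ND@74 -> ring=[42:NA,54:NC,74:ND]
Op 6: route key 63: smallest pos >= 63 is 74 -> ND
Op 7: add NE@84 -> ring=[42:NA,54:NC,74:ND,84:NE]
Op 8: add NF@25 -> ring=[25:NF,42:NA,54:NC,74:ND,84:NE]
Final route key 65: smallest pos >= 65 is 74 -> ND

Answer: ND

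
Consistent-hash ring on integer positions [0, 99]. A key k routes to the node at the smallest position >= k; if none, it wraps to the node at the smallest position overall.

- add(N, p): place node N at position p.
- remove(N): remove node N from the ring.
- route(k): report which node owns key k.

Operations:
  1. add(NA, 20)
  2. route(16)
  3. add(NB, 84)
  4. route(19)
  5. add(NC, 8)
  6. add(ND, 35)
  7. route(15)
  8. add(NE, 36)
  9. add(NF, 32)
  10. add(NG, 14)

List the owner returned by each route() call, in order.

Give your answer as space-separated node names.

Op 1: add NA@20 -> ring=[20:NA]
Op 2: route key 16: smallest pos >= 16 is 20 -> NA
Op 3: add NB@84 -> ring=[20:NA,84:NB]
Op 4: route key 19: smallest pos >= 19 is 20 -> NA
Op 5: add NC@8 -> ring=[8:NC,20:NA,84:NB]
Op 6: add ND@35 -> ring=[8:NC,20:NA,35:ND,84:NB]
Op 7: route key 15: smallest pos >= 15 is 20 -> NA
Op 8: add NE@36 -> ring=[8:NC,20:NA,35:ND,36:NE,84:NB]
Op 9: add NF@32 -> ring=[8:NC,20:NA,32:NF,35:ND,36:NE,84:NB]
Op 10: add NG@14 -> ring=[8:NC,14:NG,20:NA,32:NF,35:ND,36:NE,84:NB]

Answer: NA NA NA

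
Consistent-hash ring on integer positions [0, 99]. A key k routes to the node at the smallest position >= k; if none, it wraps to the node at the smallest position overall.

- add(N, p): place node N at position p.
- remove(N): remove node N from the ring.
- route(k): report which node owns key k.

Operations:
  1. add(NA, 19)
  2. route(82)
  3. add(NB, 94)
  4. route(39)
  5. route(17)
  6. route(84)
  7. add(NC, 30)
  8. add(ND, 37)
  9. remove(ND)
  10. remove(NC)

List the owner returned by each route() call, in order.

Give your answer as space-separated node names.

Op 1: add NA@19 -> ring=[19:NA]
Op 2: route key 82: none >= 82, wrap to smallest pos 19 -> NA
Op 3: add NB@94 -> ring=[19:NA,94:NB]
Op 4: route key 39: smallest pos >= 39 is 94 -> NB
Op 5: route key 17: smallest pos >= 17 is 19 -> NA
Op 6: route key 84: smallest pos >= 84 is 94 -> NB
Op 7: add NC@30 -> ring=[19:NA,30:NC,94:NB]
Op 8: add ND@37 -> ring=[19:NA,30:NC,37:ND,94:NB]
Op 9: remove ND -> ring=[19:NA,30:NC,94:NB]
Op 10: remove NC -> ring=[19:NA,94:NB]

Answer: NA NB NA NB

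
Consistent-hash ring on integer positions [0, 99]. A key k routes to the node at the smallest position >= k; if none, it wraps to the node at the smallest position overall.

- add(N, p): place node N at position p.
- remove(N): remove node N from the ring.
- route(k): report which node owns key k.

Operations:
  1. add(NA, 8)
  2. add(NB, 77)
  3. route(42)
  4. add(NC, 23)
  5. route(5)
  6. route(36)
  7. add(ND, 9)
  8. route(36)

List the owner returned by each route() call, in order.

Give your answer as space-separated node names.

Answer: NB NA NB NB

Derivation:
Op 1: add NA@8 -> ring=[8:NA]
Op 2: add NB@77 -> ring=[8:NA,77:NB]
Op 3: route key 42: smallest pos >= 42 is 77 -> NB
Op 4: add NC@23 -> ring=[8:NA,23:NC,77:NB]
Op 5: route key 5: smallest pos >= 5 is 8 -> NA
Op 6: route key 36: smallest pos >= 36 is 77 -> NB
Op 7: add ND@9 -> ring=[8:NA,9:ND,23:NC,77:NB]
Op 8: route key 36: smallest pos >= 36 is 77 -> NB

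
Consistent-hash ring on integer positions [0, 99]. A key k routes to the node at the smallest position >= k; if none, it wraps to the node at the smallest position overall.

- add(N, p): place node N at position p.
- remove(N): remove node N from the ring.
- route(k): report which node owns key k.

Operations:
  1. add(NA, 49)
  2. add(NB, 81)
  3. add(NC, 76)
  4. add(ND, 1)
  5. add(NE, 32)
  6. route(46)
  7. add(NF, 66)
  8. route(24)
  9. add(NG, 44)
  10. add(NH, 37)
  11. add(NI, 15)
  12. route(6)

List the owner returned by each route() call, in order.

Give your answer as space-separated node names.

Answer: NA NE NI

Derivation:
Op 1: add NA@49 -> ring=[49:NA]
Op 2: add NB@81 -> ring=[49:NA,81:NB]
Op 3: add NC@76 -> ring=[49:NA,76:NC,81:NB]
Op 4: add ND@1 -> ring=[1:ND,49:NA,76:NC,81:NB]
Op 5: add NE@32 -> ring=[1:ND,32:NE,49:NA,76:NC,81:NB]
Op 6: route key 46: smallest pos >= 46 is 49 -> NA
Op 7: add NF@66 -> ring=[1:ND,32:NE,49:NA,66:NF,76:NC,81:NB]
Op 8: route key 24: smallest pos >= 24 is 32 -> NE
Op 9: add NG@44 -> ring=[1:ND,32:NE,44:NG,49:NA,66:NF,76:NC,81:NB]
Op 10: add NH@37 -> ring=[1:ND,32:NE,37:NH,44:NG,49:NA,66:NF,76:NC,81:NB]
Op 11: add NI@15 -> ring=[1:ND,15:NI,32:NE,37:NH,44:NG,49:NA,66:NF,76:NC,81:NB]
Op 12: route key 6: smallest pos >= 6 is 15 -> NI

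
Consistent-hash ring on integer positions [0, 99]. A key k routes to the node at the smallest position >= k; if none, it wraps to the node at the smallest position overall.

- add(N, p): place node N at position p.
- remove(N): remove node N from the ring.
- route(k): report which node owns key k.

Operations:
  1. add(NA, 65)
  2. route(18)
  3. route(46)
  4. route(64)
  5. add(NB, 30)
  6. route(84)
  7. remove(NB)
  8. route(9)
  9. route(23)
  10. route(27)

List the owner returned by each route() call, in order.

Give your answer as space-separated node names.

Op 1: add NA@65 -> ring=[65:NA]
Op 2: route key 18: smallest pos >= 18 is 65 -> NA
Op 3: route key 46: smallest pos >= 46 is 65 -> NA
Op 4: route key 64: smallest pos >= 64 is 65 -> NA
Op 5: add NB@30 -> ring=[30:NB,65:NA]
Op 6: route key 84: none >= 84, wrap to smallest pos 30 -> NB
Op 7: remove NB -> ring=[65:NA]
Op 8: route key 9: smallest pos >= 9 is 65 -> NA
Op 9: route key 23: smallest pos >= 23 is 65 -> NA
Op 10: route key 27: smallest pos >= 27 is 65 -> NA

Answer: NA NA NA NB NA NA NA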